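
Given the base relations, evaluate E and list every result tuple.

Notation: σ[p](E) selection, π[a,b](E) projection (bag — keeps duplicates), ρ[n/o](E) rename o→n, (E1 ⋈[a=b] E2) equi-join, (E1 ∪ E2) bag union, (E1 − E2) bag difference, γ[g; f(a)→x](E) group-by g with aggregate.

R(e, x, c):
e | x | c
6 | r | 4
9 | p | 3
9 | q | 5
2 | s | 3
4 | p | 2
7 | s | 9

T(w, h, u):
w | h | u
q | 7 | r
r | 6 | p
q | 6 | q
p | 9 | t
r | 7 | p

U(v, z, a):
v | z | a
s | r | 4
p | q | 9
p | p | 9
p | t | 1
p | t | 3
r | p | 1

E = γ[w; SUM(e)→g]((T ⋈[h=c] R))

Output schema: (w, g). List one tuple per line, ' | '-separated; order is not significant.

Subexpression sizes:
  T → 5
  R → 6
  (T ⋈[h=c] R) → 1
  γ[w; SUM(e)→g]((T ⋈[h=c] R)) → 1

== RESULT ==
w | g
p | 7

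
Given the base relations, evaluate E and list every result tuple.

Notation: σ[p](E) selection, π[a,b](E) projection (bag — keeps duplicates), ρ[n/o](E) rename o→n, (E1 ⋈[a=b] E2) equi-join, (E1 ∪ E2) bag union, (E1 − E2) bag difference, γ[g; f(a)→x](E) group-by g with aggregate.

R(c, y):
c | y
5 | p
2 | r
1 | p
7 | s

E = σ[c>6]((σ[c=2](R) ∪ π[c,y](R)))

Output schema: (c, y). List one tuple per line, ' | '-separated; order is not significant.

Per-node cardinality:
  R → 4
  σ[c=2](R) → 1
  R → 4
  π[c,y](R) → 4
  (σ[c=2](R) ∪ π[c,y](R)) → 5
  σ[c>6]((σ[c=2](R) ∪ π[c,y](R))) → 1

== RESULT ==
c | y
7 | s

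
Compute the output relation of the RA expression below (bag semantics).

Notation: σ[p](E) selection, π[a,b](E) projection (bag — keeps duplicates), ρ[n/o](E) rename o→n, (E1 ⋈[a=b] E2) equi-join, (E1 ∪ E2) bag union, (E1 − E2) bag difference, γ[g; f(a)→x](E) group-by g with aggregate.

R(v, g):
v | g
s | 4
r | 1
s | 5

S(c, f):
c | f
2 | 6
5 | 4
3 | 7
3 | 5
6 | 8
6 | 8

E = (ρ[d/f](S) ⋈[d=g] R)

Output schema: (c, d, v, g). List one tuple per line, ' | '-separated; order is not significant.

Row counts bottom-up:
  S → 6
  ρ[d/f](S) → 6
  R → 3
  (ρ[d/f](S) ⋈[d=g] R) → 2

== RESULT ==
c | d | v | g
3 | 5 | s | 5
5 | 4 | s | 4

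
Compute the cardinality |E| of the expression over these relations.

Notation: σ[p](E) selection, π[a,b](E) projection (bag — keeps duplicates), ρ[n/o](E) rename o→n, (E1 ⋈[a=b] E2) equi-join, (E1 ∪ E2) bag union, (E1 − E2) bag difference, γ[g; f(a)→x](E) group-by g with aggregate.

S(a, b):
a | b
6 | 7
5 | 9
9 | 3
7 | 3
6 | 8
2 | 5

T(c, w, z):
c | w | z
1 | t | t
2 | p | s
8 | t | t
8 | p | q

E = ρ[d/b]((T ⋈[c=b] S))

Row counts bottom-up:
  T → 4
  S → 6
  (T ⋈[c=b] S) → 2
  ρ[d/b]((T ⋈[c=b] S)) → 2

|E| = 2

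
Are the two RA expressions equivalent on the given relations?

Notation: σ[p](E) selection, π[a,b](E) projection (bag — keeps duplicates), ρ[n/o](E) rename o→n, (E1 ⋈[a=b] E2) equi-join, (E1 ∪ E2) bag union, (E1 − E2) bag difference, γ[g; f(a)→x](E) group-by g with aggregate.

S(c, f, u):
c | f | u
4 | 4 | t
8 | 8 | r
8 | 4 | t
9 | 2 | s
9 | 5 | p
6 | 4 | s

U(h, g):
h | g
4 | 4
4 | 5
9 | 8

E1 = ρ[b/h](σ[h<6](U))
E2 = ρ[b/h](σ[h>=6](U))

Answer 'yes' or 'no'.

E1 row counts bottom-up:
  U → 3
  σ[h<6](U) → 2
  ρ[b/h](σ[h<6](U)) → 2
E2 row counts bottom-up:
  U → 3
  σ[h>=6](U) → 1
  ρ[b/h](σ[h>=6](U)) → 1

E1 result:
b | g
4 | 4
4 | 5
E2 result:
b | g
9 | 8
Witness: (4, 4) appears 1× in E1 but 0× in E2.

no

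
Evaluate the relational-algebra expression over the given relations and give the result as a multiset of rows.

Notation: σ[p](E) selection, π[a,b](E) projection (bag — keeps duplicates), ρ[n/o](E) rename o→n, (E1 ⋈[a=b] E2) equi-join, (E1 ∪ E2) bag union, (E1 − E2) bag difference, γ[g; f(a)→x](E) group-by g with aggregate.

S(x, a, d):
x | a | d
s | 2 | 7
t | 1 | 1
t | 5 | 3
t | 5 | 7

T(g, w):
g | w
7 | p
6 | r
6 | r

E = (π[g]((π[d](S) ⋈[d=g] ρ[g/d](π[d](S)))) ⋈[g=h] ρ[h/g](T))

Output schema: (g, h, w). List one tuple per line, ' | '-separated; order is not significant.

Row counts bottom-up:
  S → 4
  π[d](S) → 4
  S → 4
  π[d](S) → 4
  ρ[g/d](π[d](S)) → 4
  (π[d](S) ⋈[d=g] ρ[g/d](π[d](S))) → 6
  π[g]((π[d](S) ⋈[d=g] ρ[g/d](π[d](S)))) → 6
  T → 3
  ρ[h/g](T) → 3
  (π[g]((π[d](S) ⋈[d=g] ρ[g/d](π[d](S)))) ⋈[g=h] ρ[h/g](T)) → 4

== RESULT ==
g | h | w
7 | 7 | p
7 | 7 | p
7 | 7 | p
7 | 7 | p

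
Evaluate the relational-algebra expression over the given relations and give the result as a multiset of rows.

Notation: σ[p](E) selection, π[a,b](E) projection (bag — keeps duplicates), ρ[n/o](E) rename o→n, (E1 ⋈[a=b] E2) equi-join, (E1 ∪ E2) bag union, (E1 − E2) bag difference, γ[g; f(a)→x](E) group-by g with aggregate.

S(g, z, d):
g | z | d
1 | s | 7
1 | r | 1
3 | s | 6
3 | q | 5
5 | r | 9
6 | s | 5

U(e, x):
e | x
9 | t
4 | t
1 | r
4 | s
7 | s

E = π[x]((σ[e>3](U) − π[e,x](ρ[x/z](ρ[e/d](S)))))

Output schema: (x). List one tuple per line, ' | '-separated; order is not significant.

Subexpression sizes:
  U → 5
  σ[e>3](U) → 4
  S → 6
  ρ[e/d](S) → 6
  ρ[x/z](ρ[e/d](S)) → 6
  π[e,x](ρ[x/z](ρ[e/d](S))) → 6
  (σ[e>3](U) − π[e,x](ρ[x/z](ρ[e/d](S)))) → 3
  π[x]((σ[e>3](U) − π[e,x](ρ[x/z](ρ[e/d](S))))) → 3

== RESULT ==
x
s
t
t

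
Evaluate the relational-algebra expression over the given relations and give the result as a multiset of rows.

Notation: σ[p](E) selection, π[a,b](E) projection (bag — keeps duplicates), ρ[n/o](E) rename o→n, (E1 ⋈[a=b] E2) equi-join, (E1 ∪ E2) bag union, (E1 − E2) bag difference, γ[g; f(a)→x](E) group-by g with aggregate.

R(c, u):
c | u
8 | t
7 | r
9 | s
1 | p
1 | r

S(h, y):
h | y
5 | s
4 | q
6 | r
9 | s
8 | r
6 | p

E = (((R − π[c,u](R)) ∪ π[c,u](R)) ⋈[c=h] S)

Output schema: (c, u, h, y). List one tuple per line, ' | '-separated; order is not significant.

Row counts bottom-up:
  R → 5
  R → 5
  π[c,u](R) → 5
  (R − π[c,u](R)) → 0
  R → 5
  π[c,u](R) → 5
  ((R − π[c,u](R)) ∪ π[c,u](R)) → 5
  S → 6
  (((R − π[c,u](R)) ∪ π[c,u](R)) ⋈[c=h] S) → 2

== RESULT ==
c | u | h | y
8 | t | 8 | r
9 | s | 9 | s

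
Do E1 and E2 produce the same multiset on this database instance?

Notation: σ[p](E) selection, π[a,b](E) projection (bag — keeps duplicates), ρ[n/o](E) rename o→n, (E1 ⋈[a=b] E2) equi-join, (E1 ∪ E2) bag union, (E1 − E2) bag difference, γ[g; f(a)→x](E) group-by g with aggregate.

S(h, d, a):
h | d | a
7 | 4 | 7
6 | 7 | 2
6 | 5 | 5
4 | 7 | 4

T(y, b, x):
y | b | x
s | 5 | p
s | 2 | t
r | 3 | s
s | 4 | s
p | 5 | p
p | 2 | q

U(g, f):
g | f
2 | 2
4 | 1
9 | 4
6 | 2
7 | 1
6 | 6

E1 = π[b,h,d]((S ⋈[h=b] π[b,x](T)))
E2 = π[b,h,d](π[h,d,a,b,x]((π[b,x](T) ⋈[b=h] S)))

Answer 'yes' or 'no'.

E1 stepwise |·|:
  S → 4
  T → 6
  π[b,x](T) → 6
  (S ⋈[h=b] π[b,x](T)) → 1
  π[b,h,d]((S ⋈[h=b] π[b,x](T))) → 1
E2 stepwise |·|:
  T → 6
  π[b,x](T) → 6
  S → 4
  (π[b,x](T) ⋈[b=h] S) → 1
  π[h,d,a,b,x]((π[b,x](T) ⋈[b=h] S)) → 1
  π[b,h,d](π[h,d,a,b,x]((π[b,x](T) ⋈[b=h] S))) → 1

E1 and E2 produce the same multiset:
b | h | d
4 | 4 | 7

yes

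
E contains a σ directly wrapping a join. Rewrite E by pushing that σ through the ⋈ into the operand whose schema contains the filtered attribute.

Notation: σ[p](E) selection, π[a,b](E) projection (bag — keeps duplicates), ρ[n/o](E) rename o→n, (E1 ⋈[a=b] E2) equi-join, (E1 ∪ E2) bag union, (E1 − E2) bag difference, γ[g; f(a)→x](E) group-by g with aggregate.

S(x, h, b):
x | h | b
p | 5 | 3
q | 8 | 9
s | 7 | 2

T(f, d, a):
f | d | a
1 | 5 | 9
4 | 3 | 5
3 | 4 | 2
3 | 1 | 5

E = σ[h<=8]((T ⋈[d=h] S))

σ filters on h, owned by the right side.
E' = (T ⋈[d=h] σ[h<=8](S))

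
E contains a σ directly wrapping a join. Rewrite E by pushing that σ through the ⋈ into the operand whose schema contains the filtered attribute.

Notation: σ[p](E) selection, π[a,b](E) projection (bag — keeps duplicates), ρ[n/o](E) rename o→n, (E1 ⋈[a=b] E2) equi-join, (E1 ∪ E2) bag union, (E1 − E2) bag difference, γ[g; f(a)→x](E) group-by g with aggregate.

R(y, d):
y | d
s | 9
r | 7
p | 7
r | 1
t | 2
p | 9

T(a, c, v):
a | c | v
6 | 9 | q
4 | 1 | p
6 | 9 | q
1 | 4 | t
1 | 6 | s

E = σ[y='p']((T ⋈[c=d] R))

σ filters on y, owned by the right side.
E' = (T ⋈[c=d] σ[y='p'](R))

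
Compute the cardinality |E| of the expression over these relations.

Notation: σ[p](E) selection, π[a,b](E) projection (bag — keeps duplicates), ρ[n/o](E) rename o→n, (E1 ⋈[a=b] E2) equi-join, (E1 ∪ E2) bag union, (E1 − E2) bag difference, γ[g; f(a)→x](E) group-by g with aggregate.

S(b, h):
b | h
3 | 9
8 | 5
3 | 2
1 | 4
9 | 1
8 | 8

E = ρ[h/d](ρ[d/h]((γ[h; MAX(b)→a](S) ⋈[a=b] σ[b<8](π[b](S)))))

Subexpression sizes:
  S → 6
  γ[h; MAX(b)→a](S) → 6
  S → 6
  π[b](S) → 6
  σ[b<8](π[b](S)) → 3
  (γ[h; MAX(b)→a](S) ⋈[a=b] σ[b<8](π[b](S))) → 5
  ρ[d/h]((γ[h; MAX(b)→a](S) ⋈[a=b] σ[b<8](π[b](S)))) → 5
  ρ[h/d](ρ[d/h]((γ[h; MAX(b)→a](S) ⋈[a=b] σ[b<8](π[b](S))))) → 5

|E| = 5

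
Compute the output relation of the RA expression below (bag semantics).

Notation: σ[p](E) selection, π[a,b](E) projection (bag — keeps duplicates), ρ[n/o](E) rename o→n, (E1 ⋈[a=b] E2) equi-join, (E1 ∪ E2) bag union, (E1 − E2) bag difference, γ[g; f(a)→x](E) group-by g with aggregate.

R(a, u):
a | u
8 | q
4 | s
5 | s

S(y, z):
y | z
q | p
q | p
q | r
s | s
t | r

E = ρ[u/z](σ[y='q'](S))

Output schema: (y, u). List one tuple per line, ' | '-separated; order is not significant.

Subexpression sizes:
  S → 5
  σ[y='q'](S) → 3
  ρ[u/z](σ[y='q'](S)) → 3

== RESULT ==
y | u
q | p
q | p
q | r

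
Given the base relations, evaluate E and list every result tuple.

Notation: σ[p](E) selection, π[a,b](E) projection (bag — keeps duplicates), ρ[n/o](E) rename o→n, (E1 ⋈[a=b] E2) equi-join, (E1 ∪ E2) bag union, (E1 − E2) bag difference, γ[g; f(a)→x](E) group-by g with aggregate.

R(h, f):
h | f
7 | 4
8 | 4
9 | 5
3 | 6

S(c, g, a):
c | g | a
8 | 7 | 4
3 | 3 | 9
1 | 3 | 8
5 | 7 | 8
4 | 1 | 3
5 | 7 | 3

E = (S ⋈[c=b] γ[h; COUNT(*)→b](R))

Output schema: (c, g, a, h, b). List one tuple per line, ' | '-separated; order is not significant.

Stepwise |·|:
  S → 6
  R → 4
  γ[h; COUNT(*)→b](R) → 4
  (S ⋈[c=b] γ[h; COUNT(*)→b](R)) → 4

== RESULT ==
c | g | a | h | b
1 | 3 | 8 | 3 | 1
1 | 3 | 8 | 7 | 1
1 | 3 | 8 | 8 | 1
1 | 3 | 8 | 9 | 1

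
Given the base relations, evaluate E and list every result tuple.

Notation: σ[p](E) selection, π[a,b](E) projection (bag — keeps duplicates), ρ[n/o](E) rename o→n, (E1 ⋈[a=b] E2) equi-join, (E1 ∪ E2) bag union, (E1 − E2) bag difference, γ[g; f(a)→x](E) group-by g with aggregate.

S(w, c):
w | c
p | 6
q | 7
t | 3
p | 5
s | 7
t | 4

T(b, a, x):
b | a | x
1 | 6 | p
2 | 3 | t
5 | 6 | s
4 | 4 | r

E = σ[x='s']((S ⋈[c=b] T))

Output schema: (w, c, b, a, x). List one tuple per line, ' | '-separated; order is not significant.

Stepwise |·|:
  S → 6
  T → 4
  (S ⋈[c=b] T) → 2
  σ[x='s']((S ⋈[c=b] T)) → 1

== RESULT ==
w | c | b | a | x
p | 5 | 5 | 6 | s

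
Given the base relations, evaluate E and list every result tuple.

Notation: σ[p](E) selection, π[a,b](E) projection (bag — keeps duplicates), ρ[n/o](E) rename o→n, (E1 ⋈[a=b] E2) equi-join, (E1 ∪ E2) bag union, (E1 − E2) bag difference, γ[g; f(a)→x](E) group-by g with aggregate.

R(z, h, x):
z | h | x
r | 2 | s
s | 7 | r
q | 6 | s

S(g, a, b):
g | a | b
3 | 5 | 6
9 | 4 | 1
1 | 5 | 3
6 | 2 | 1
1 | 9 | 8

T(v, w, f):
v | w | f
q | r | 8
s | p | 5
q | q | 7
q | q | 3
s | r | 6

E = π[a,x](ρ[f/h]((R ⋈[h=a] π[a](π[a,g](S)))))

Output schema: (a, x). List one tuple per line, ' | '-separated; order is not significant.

Per-node cardinality:
  R → 3
  S → 5
  π[a,g](S) → 5
  π[a](π[a,g](S)) → 5
  (R ⋈[h=a] π[a](π[a,g](S))) → 1
  ρ[f/h]((R ⋈[h=a] π[a](π[a,g](S)))) → 1
  π[a,x](ρ[f/h]((R ⋈[h=a] π[a](π[a,g](S))))) → 1

== RESULT ==
a | x
2 | s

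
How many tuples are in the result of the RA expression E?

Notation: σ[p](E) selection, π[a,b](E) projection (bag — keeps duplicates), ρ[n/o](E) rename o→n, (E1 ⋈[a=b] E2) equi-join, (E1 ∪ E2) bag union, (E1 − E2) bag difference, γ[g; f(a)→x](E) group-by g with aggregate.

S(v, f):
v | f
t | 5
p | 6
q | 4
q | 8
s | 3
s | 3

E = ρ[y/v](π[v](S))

Subexpression sizes:
  S → 6
  π[v](S) → 6
  ρ[y/v](π[v](S)) → 6

|E| = 6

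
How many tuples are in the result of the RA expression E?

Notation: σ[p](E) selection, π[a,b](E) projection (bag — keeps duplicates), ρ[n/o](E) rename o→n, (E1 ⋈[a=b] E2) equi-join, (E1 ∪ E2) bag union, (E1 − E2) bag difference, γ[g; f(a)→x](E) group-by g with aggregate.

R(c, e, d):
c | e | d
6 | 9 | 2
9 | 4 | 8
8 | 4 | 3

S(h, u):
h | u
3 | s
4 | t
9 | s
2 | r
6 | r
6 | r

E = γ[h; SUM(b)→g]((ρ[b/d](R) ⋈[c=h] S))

Subexpression sizes:
  R → 3
  ρ[b/d](R) → 3
  S → 6
  (ρ[b/d](R) ⋈[c=h] S) → 3
  γ[h; SUM(b)→g]((ρ[b/d](R) ⋈[c=h] S)) → 2

|E| = 2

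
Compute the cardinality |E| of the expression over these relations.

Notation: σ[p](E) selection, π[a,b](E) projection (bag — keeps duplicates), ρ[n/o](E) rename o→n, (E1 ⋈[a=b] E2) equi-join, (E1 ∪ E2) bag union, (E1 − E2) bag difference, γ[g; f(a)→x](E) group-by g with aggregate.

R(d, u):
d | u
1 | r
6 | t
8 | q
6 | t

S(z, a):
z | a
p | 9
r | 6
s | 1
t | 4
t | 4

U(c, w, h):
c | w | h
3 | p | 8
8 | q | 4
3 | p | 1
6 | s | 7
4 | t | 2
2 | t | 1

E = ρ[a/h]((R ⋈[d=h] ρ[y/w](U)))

Subexpression sizes:
  R → 4
  U → 6
  ρ[y/w](U) → 6
  (R ⋈[d=h] ρ[y/w](U)) → 3
  ρ[a/h]((R ⋈[d=h] ρ[y/w](U))) → 3

|E| = 3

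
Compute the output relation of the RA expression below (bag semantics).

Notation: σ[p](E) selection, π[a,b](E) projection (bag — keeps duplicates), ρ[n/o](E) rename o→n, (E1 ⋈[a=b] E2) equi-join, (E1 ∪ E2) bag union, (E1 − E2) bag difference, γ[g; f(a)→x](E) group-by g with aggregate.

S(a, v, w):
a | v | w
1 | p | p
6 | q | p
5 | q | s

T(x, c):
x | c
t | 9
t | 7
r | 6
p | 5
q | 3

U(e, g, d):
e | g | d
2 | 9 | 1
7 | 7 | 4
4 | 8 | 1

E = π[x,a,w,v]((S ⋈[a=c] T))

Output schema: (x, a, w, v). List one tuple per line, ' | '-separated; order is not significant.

Per-node cardinality:
  S → 3
  T → 5
  (S ⋈[a=c] T) → 2
  π[x,a,w,v]((S ⋈[a=c] T)) → 2

== RESULT ==
x | a | w | v
p | 5 | s | q
r | 6 | p | q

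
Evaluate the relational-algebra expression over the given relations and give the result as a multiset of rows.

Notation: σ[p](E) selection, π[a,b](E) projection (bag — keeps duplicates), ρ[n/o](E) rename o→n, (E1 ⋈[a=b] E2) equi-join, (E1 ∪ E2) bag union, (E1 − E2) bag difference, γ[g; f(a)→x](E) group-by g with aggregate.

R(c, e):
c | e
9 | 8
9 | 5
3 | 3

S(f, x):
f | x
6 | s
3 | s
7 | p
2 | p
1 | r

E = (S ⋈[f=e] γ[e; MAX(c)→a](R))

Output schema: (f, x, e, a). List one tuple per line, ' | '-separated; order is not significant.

Row counts bottom-up:
  S → 5
  R → 3
  γ[e; MAX(c)→a](R) → 3
  (S ⋈[f=e] γ[e; MAX(c)→a](R)) → 1

== RESULT ==
f | x | e | a
3 | s | 3 | 3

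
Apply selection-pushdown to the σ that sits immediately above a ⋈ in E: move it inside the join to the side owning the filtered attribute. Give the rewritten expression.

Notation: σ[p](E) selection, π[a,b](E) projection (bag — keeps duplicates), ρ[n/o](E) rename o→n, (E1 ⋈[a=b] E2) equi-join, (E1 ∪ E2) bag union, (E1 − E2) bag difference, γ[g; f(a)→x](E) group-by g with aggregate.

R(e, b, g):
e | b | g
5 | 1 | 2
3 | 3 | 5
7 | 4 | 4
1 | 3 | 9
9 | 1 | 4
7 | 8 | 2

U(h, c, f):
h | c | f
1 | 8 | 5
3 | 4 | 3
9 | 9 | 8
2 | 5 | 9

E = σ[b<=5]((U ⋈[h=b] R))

σ filters on b, owned by the right side.
E' = (U ⋈[h=b] σ[b<=5](R))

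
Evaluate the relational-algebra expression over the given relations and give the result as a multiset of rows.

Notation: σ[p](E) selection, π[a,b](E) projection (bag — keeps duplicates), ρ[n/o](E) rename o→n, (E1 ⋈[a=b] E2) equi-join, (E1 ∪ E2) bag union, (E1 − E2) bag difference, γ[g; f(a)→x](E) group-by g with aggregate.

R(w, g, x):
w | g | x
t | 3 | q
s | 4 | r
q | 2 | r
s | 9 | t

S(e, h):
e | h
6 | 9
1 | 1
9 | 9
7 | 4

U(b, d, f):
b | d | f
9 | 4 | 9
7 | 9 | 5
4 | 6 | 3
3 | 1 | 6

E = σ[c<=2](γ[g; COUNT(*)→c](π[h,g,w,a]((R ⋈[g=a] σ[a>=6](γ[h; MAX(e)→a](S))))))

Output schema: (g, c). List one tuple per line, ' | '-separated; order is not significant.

Per-node cardinality:
  R → 4
  S → 4
  γ[h; MAX(e)→a](S) → 3
  σ[a>=6](γ[h; MAX(e)→a](S)) → 2
  (R ⋈[g=a] σ[a>=6](γ[h; MAX(e)→a](S))) → 1
  π[h,g,w,a]((R ⋈[g=a] σ[a>=6](γ[h; MAX(e)→a](S)))) → 1
  γ[g; COUNT(*)→c](π[h,g,w,a]((R ⋈[g=a] σ[a>=6](γ[h; MAX(e)→a](S))))) → 1
  σ[c<=2](γ[g; COUNT(*)→c](π[h,g,w,a]((R ⋈[g=a] σ[a>=6](γ[h; MAX(e)→a](S)))))) → 1

== RESULT ==
g | c
9 | 1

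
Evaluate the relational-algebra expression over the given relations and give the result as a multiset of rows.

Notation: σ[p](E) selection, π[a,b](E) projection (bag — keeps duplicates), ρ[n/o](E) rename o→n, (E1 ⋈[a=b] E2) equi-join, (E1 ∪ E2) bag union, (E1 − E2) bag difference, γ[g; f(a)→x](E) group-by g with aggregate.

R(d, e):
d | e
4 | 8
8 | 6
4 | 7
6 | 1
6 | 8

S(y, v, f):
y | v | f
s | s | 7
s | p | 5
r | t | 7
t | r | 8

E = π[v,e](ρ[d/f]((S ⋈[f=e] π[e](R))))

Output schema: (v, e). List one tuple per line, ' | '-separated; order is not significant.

Subexpression sizes:
  S → 4
  R → 5
  π[e](R) → 5
  (S ⋈[f=e] π[e](R)) → 4
  ρ[d/f]((S ⋈[f=e] π[e](R))) → 4
  π[v,e](ρ[d/f]((S ⋈[f=e] π[e](R)))) → 4

== RESULT ==
v | e
r | 8
r | 8
s | 7
t | 7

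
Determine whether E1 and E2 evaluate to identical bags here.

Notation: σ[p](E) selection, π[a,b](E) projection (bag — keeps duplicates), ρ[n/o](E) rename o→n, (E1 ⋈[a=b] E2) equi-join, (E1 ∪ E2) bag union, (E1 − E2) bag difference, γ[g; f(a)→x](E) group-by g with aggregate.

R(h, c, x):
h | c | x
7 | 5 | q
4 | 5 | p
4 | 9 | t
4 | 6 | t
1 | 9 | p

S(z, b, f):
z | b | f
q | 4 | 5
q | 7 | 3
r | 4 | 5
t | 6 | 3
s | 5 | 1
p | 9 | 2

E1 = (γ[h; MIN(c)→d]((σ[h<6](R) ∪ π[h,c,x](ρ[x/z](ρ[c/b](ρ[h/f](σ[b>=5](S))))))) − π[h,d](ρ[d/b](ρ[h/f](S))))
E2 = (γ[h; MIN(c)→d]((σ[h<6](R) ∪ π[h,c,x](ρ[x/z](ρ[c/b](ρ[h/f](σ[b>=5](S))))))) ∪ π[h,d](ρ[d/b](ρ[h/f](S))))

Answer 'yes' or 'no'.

E1 subexpression sizes:
  R → 5
  σ[h<6](R) → 4
  S → 6
  σ[b>=5](S) → 4
  ρ[h/f](σ[b>=5](S)) → 4
  ρ[c/b](ρ[h/f](σ[b>=5](S))) → 4
  ρ[x/z](ρ[c/b](ρ[h/f](σ[b>=5](S)))) → 4
  π[h,c,x](ρ[x/z](ρ[c/b](ρ[h/f](σ[b>=5](S))))) → 4
  (σ[h<6](R) ∪ π[h,c,x](ρ[x/z](ρ[c/b](ρ[h/f](σ[b>=5](S)))))) → 8
  γ[h; MIN(c)→d]((σ[h<6](R) ∪ π[h,c,x](ρ[x/z](ρ[c/b](ρ[h/f](σ[b>=5](S))))))) → 4
  S → 6
  ρ[h/f](S) → 6
  ρ[d/b](ρ[h/f](S)) → 6
  π[h,d](ρ[d/b](ρ[h/f](S))) → 6
  (γ[h; MIN(c)→d]((σ[h<6](R) ∪ π[h,c,x](ρ[x/z](ρ[c/b](ρ[h/f](σ[b>=5](S))))))) − π[h,d](ρ[d/b](ρ[h/f](S)))) → 1
E2 subexpression sizes:
  R → 5
  σ[h<6](R) → 4
  S → 6
  σ[b>=5](S) → 4
  ρ[h/f](σ[b>=5](S)) → 4
  ρ[c/b](ρ[h/f](σ[b>=5](S))) → 4
  ρ[x/z](ρ[c/b](ρ[h/f](σ[b>=5](S)))) → 4
  π[h,c,x](ρ[x/z](ρ[c/b](ρ[h/f](σ[b>=5](S))))) → 4
  (σ[h<6](R) ∪ π[h,c,x](ρ[x/z](ρ[c/b](ρ[h/f](σ[b>=5](S)))))) → 8
  γ[h; MIN(c)→d]((σ[h<6](R) ∪ π[h,c,x](ρ[x/z](ρ[c/b](ρ[h/f](σ[b>=5](S))))))) → 4
  S → 6
  ρ[h/f](S) → 6
  ρ[d/b](ρ[h/f](S)) → 6
  π[h,d](ρ[d/b](ρ[h/f](S))) → 6
  (γ[h; MIN(c)→d]((σ[h<6](R) ∪ π[h,c,x](ρ[x/z](ρ[c/b](ρ[h/f](σ[b>=5](S))))))) ∪ π[h,d](ρ[d/b](ρ[h/f](S)))) → 10

E1 result:
h | d
4 | 5
E2 result:
h | d
1 | 5
1 | 5
2 | 9
2 | 9
3 | 6
3 | 6
3 | 7
4 | 5
5 | 4
5 | 4
Witness: (2, 9) appears 0× in E1 but 2× in E2.

no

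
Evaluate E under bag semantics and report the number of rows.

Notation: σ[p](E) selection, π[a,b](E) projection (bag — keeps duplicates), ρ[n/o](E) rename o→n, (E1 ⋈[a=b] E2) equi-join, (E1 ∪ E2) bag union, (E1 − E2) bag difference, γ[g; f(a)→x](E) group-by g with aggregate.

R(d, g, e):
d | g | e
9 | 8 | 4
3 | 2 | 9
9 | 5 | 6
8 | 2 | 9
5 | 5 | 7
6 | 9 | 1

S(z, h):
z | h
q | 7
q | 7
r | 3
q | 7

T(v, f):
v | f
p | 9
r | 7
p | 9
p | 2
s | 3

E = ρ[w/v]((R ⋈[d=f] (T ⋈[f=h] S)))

Per-node cardinality:
  R → 6
  T → 5
  S → 4
  (T ⋈[f=h] S) → 4
  (R ⋈[d=f] (T ⋈[f=h] S)) → 1
  ρ[w/v]((R ⋈[d=f] (T ⋈[f=h] S))) → 1

|E| = 1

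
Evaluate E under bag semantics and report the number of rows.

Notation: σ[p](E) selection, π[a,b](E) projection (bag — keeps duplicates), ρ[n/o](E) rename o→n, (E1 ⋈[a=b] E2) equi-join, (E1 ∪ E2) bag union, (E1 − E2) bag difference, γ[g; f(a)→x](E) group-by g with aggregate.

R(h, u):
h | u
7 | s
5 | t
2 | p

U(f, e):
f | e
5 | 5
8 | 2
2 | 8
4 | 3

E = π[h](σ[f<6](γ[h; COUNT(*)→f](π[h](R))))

Per-node cardinality:
  R → 3
  π[h](R) → 3
  γ[h; COUNT(*)→f](π[h](R)) → 3
  σ[f<6](γ[h; COUNT(*)→f](π[h](R))) → 3
  π[h](σ[f<6](γ[h; COUNT(*)→f](π[h](R)))) → 3

|E| = 3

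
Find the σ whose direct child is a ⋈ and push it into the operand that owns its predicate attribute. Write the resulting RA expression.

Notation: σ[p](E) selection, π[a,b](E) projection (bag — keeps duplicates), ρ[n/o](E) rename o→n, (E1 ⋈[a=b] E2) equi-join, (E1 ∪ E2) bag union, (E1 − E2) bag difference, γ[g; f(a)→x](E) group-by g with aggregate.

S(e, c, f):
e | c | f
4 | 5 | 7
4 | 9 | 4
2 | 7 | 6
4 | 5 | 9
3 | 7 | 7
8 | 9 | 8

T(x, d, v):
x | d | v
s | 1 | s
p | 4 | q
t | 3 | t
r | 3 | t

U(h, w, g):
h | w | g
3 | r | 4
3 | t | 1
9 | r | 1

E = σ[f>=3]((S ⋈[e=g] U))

σ filters on f, owned by the left side.
E' = (σ[f>=3](S) ⋈[e=g] U)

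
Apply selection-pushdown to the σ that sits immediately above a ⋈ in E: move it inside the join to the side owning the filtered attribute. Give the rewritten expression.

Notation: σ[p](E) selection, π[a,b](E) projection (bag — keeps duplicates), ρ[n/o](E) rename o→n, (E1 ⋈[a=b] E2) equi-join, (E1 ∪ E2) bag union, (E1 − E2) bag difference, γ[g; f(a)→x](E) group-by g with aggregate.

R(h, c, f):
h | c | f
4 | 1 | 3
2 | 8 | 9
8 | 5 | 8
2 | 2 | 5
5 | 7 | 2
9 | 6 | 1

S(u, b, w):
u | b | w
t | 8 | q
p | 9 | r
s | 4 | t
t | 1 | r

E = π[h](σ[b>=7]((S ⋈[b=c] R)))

σ filters on b, owned by the left side.
E' = π[h]((σ[b>=7](S) ⋈[b=c] R))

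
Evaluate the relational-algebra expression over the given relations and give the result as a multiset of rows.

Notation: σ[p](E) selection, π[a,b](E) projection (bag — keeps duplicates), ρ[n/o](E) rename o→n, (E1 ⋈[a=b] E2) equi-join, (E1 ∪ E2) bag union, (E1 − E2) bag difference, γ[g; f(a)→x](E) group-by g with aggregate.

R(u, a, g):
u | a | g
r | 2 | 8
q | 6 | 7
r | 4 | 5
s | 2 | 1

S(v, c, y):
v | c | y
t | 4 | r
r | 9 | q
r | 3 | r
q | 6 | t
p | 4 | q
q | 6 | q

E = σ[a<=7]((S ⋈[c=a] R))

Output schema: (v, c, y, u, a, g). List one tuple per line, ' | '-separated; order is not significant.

Row counts bottom-up:
  S → 6
  R → 4
  (S ⋈[c=a] R) → 4
  σ[a<=7]((S ⋈[c=a] R)) → 4

== RESULT ==
v | c | y | u | a | g
p | 4 | q | r | 4 | 5
q | 6 | q | q | 6 | 7
q | 6 | t | q | 6 | 7
t | 4 | r | r | 4 | 5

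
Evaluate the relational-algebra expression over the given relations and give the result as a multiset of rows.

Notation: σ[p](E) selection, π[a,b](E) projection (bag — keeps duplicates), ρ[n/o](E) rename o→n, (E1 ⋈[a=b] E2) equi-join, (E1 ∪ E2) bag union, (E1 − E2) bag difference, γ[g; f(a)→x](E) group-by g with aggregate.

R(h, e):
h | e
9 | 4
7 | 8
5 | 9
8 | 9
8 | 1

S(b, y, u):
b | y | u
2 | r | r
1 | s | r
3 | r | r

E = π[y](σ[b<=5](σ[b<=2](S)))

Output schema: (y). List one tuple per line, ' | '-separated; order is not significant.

Row counts bottom-up:
  S → 3
  σ[b<=2](S) → 2
  σ[b<=5](σ[b<=2](S)) → 2
  π[y](σ[b<=5](σ[b<=2](S))) → 2

== RESULT ==
y
r
s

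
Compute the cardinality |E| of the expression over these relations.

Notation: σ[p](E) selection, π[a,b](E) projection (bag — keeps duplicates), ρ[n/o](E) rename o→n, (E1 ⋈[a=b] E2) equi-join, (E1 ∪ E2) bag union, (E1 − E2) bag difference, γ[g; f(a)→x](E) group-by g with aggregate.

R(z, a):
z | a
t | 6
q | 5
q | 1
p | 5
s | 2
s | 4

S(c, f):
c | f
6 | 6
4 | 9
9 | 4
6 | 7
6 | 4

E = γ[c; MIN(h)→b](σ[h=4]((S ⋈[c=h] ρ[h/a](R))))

Per-node cardinality:
  S → 5
  R → 6
  ρ[h/a](R) → 6
  (S ⋈[c=h] ρ[h/a](R)) → 4
  σ[h=4]((S ⋈[c=h] ρ[h/a](R))) → 1
  γ[c; MIN(h)→b](σ[h=4]((S ⋈[c=h] ρ[h/a](R)))) → 1

|E| = 1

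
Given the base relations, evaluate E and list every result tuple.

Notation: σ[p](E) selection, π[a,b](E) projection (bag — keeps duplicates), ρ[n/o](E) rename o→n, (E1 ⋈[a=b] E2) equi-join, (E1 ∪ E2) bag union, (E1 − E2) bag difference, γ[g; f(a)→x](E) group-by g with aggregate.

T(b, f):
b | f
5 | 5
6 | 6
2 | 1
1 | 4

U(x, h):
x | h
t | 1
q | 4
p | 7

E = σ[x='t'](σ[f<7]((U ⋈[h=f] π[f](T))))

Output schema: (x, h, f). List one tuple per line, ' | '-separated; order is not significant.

Per-node cardinality:
  U → 3
  T → 4
  π[f](T) → 4
  (U ⋈[h=f] π[f](T)) → 2
  σ[f<7]((U ⋈[h=f] π[f](T))) → 2
  σ[x='t'](σ[f<7]((U ⋈[h=f] π[f](T)))) → 1

== RESULT ==
x | h | f
t | 1 | 1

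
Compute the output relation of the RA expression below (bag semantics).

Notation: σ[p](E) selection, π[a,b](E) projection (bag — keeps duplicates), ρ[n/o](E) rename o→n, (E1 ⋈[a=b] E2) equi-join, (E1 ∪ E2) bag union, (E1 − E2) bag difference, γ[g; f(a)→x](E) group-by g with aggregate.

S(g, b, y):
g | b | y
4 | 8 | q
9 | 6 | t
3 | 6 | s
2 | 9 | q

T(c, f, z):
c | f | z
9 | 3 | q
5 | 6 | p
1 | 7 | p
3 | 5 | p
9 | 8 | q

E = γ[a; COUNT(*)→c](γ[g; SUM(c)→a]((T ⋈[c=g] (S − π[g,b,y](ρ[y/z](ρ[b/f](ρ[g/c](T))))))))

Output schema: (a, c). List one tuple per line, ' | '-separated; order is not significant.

Stepwise |·|:
  T → 5
  S → 4
  T → 5
  ρ[g/c](T) → 5
  ρ[b/f](ρ[g/c](T)) → 5
  ρ[y/z](ρ[b/f](ρ[g/c](T))) → 5
  π[g,b,y](ρ[y/z](ρ[b/f](ρ[g/c](T)))) → 5
  (S − π[g,b,y](ρ[y/z](ρ[b/f](ρ[g/c](T))))) → 4
  (T ⋈[c=g] (S − π[g,b,y](ρ[y/z](ρ[b/f](ρ[g/c](T)))))) → 3
  γ[g; SUM(c)→a]((T ⋈[c=g] (S − π[g,b,y](ρ[y/z](ρ[b/f](ρ[g/c](T))))))) → 2
  γ[a; COUNT(*)→c](γ[g; SUM(c)→a]((T ⋈[c=g] (S − π[g,b,y](ρ[y/z](ρ[b/f](ρ[g/c](T)))))))) → 2

== RESULT ==
a | c
3 | 1
18 | 1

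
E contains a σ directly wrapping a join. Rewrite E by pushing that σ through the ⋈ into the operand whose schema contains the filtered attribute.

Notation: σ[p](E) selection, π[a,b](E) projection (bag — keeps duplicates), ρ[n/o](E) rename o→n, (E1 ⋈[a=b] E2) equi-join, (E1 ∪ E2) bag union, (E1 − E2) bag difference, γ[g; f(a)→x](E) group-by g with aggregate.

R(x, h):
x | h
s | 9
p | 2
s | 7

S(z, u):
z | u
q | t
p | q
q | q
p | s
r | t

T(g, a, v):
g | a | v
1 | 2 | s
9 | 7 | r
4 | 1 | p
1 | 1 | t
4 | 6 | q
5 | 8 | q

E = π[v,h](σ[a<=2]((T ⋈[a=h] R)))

σ filters on a, owned by the left side.
E' = π[v,h]((σ[a<=2](T) ⋈[a=h] R))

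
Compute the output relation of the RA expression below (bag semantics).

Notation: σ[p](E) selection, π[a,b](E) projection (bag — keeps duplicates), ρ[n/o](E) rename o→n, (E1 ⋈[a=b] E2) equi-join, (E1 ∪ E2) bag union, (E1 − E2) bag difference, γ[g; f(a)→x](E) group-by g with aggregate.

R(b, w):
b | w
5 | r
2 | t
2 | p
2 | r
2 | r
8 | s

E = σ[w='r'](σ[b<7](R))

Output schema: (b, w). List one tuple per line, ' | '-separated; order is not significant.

Stepwise |·|:
  R → 6
  σ[b<7](R) → 5
  σ[w='r'](σ[b<7](R)) → 3

== RESULT ==
b | w
2 | r
2 | r
5 | r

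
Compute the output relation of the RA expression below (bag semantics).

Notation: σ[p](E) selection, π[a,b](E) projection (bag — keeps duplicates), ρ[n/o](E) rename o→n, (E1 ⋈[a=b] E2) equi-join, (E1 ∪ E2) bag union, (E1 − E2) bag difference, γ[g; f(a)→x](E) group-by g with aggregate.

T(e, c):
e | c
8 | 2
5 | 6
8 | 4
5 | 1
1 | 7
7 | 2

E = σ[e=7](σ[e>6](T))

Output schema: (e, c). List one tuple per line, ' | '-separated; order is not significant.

Row counts bottom-up:
  T → 6
  σ[e>6](T) → 3
  σ[e=7](σ[e>6](T)) → 1

== RESULT ==
e | c
7 | 2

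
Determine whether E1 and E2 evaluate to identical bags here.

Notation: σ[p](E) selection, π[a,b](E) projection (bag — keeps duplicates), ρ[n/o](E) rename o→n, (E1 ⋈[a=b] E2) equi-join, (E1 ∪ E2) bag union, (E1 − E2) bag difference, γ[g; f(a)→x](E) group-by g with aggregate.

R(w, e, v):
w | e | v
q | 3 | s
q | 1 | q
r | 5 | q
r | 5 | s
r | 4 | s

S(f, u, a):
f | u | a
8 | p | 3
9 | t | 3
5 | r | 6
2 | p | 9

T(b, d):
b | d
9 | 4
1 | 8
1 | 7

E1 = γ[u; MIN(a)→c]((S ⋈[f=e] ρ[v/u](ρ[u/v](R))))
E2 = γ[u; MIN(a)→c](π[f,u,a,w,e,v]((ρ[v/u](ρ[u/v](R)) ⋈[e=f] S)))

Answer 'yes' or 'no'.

E1 stepwise |·|:
  S → 4
  R → 5
  ρ[u/v](R) → 5
  ρ[v/u](ρ[u/v](R)) → 5
  (S ⋈[f=e] ρ[v/u](ρ[u/v](R))) → 2
  γ[u; MIN(a)→c]((S ⋈[f=e] ρ[v/u](ρ[u/v](R)))) → 1
E2 stepwise |·|:
  R → 5
  ρ[u/v](R) → 5
  ρ[v/u](ρ[u/v](R)) → 5
  S → 4
  (ρ[v/u](ρ[u/v](R)) ⋈[e=f] S) → 2
  π[f,u,a,w,e,v]((ρ[v/u](ρ[u/v](R)) ⋈[e=f] S)) → 2
  γ[u; MIN(a)→c](π[f,u,a,w,e,v]((ρ[v/u](ρ[u/v](R)) ⋈[e=f] S))) → 1

E1 and E2 produce the same multiset:
u | c
r | 6

yes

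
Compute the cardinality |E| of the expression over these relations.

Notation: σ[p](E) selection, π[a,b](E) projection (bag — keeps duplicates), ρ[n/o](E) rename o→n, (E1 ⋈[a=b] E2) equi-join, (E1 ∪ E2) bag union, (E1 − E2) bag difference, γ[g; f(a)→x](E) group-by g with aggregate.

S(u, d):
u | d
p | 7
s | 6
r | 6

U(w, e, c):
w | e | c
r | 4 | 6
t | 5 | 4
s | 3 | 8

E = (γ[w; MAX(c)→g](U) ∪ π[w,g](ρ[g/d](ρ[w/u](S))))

Subexpression sizes:
  U → 3
  γ[w; MAX(c)→g](U) → 3
  S → 3
  ρ[w/u](S) → 3
  ρ[g/d](ρ[w/u](S)) → 3
  π[w,g](ρ[g/d](ρ[w/u](S))) → 3
  (γ[w; MAX(c)→g](U) ∪ π[w,g](ρ[g/d](ρ[w/u](S)))) → 6

|E| = 6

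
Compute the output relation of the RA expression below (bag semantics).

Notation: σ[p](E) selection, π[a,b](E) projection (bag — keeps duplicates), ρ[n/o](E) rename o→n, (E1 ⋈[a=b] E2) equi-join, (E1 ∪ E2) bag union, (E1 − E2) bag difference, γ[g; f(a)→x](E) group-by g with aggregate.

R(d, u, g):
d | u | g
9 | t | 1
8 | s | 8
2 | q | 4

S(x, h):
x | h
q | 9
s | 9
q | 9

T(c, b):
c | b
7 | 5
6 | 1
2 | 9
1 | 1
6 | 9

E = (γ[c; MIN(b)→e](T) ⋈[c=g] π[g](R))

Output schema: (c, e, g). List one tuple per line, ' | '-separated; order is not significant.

Subexpression sizes:
  T → 5
  γ[c; MIN(b)→e](T) → 4
  R → 3
  π[g](R) → 3
  (γ[c; MIN(b)→e](T) ⋈[c=g] π[g](R)) → 1

== RESULT ==
c | e | g
1 | 1 | 1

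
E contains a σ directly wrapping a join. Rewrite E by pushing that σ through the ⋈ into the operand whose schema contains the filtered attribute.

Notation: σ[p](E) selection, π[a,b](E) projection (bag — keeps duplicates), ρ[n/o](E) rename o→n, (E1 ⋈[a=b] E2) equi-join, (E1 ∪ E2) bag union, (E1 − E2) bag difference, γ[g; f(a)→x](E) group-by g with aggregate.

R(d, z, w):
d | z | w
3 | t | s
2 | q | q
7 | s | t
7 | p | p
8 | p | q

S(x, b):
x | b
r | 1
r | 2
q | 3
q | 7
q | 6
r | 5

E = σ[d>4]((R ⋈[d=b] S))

σ filters on d, owned by the left side.
E' = (σ[d>4](R) ⋈[d=b] S)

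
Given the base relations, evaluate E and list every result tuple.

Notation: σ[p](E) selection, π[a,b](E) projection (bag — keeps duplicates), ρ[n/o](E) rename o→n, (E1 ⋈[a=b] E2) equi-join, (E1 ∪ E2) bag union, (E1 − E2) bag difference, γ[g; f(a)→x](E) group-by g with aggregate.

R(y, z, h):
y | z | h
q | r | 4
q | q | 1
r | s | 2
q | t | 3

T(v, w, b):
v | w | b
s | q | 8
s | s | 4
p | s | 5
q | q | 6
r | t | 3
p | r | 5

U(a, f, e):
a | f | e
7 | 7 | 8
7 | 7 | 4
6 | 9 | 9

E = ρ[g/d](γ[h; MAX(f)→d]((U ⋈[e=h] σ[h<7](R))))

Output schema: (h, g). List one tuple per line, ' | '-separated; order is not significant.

Row counts bottom-up:
  U → 3
  R → 4
  σ[h<7](R) → 4
  (U ⋈[e=h] σ[h<7](R)) → 1
  γ[h; MAX(f)→d]((U ⋈[e=h] σ[h<7](R))) → 1
  ρ[g/d](γ[h; MAX(f)→d]((U ⋈[e=h] σ[h<7](R)))) → 1

== RESULT ==
h | g
4 | 7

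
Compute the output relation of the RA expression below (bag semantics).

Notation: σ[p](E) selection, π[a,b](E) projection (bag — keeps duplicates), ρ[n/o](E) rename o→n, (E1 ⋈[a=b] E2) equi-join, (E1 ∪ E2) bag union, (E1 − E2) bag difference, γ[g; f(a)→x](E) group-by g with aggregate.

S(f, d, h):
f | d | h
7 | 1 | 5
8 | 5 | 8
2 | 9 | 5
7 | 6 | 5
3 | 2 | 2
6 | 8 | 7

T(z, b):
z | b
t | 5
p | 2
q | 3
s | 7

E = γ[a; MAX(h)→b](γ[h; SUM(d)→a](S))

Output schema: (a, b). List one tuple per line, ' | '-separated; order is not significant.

Row counts bottom-up:
  S → 6
  γ[h; SUM(d)→a](S) → 4
  γ[a; MAX(h)→b](γ[h; SUM(d)→a](S)) → 4

== RESULT ==
a | b
2 | 2
5 | 8
8 | 7
16 | 5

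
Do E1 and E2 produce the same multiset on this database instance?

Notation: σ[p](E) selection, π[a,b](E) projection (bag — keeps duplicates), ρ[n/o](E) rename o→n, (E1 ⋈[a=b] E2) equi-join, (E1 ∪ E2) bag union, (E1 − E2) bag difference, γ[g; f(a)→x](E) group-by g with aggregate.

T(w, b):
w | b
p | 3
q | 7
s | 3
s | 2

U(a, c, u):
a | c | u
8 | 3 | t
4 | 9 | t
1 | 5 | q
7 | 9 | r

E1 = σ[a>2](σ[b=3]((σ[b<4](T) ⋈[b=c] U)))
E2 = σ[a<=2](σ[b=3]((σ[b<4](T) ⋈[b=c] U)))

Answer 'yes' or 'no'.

E1 subexpression sizes:
  T → 4
  σ[b<4](T) → 3
  U → 4
  (σ[b<4](T) ⋈[b=c] U) → 2
  σ[b=3]((σ[b<4](T) ⋈[b=c] U)) → 2
  σ[a>2](σ[b=3]((σ[b<4](T) ⋈[b=c] U))) → 2
E2 subexpression sizes:
  T → 4
  σ[b<4](T) → 3
  U → 4
  (σ[b<4](T) ⋈[b=c] U) → 2
  σ[b=3]((σ[b<4](T) ⋈[b=c] U)) → 2
  σ[a<=2](σ[b=3]((σ[b<4](T) ⋈[b=c] U))) → 0

E1 result:
w | b | a | c | u
p | 3 | 8 | 3 | t
s | 3 | 8 | 3 | t
E2 result:
w | b | a | c | u
(0 rows)
Witness: ('s', 3, 8, 3, 't') appears 1× in E1 but 0× in E2.

no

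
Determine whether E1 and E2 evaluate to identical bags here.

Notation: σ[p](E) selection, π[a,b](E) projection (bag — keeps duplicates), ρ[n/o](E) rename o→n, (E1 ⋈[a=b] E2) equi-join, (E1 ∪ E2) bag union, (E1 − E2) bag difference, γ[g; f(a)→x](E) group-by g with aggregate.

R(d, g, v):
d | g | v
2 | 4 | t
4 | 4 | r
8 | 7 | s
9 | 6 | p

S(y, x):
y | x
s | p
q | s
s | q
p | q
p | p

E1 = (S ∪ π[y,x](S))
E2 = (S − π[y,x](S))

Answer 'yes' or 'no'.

E1 stepwise |·|:
  S → 5
  S → 5
  π[y,x](S) → 5
  (S ∪ π[y,x](S)) → 10
E2 stepwise |·|:
  S → 5
  S → 5
  π[y,x](S) → 5
  (S − π[y,x](S)) → 0

E1 result:
y | x
p | p
p | p
p | q
p | q
q | s
q | s
s | p
s | p
s | q
s | q
E2 result:
y | x
(0 rows)
Witness: ('q', 's') appears 2× in E1 but 0× in E2.

no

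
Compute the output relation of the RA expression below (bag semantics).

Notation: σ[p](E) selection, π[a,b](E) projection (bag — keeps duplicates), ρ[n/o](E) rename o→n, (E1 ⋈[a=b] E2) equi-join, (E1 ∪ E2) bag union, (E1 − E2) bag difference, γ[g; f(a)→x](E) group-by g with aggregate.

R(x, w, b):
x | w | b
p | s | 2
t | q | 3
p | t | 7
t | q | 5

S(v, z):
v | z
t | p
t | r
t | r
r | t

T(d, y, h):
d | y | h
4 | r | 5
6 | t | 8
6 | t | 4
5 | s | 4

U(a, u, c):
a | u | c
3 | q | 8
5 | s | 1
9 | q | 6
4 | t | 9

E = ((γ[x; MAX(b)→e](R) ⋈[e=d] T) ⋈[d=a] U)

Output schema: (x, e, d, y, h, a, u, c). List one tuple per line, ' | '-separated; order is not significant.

Row counts bottom-up:
  R → 4
  γ[x; MAX(b)→e](R) → 2
  T → 4
  (γ[x; MAX(b)→e](R) ⋈[e=d] T) → 1
  U → 4
  ((γ[x; MAX(b)→e](R) ⋈[e=d] T) ⋈[d=a] U) → 1

== RESULT ==
x | e | d | y | h | a | u | c
t | 5 | 5 | s | 4 | 5 | s | 1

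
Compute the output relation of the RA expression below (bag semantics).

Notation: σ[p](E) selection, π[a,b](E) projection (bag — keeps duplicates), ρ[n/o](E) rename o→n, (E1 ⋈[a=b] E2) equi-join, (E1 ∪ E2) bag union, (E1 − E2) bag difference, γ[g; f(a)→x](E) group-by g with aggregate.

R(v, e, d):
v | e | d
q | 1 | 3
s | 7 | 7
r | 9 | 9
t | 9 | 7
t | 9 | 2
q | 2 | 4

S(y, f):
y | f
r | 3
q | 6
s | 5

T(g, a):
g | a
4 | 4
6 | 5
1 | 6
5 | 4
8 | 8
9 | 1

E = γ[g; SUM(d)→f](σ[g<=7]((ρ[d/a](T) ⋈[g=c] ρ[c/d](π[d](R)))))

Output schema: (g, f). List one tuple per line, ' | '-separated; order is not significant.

Per-node cardinality:
  T → 6
  ρ[d/a](T) → 6
  R → 6
  π[d](R) → 6
  ρ[c/d](π[d](R)) → 6
  (ρ[d/a](T) ⋈[g=c] ρ[c/d](π[d](R))) → 2
  σ[g<=7]((ρ[d/a](T) ⋈[g=c] ρ[c/d](π[d](R)))) → 1
  γ[g; SUM(d)→f](σ[g<=7]((ρ[d/a](T) ⋈[g=c] ρ[c/d](π[d](R))))) → 1

== RESULT ==
g | f
4 | 4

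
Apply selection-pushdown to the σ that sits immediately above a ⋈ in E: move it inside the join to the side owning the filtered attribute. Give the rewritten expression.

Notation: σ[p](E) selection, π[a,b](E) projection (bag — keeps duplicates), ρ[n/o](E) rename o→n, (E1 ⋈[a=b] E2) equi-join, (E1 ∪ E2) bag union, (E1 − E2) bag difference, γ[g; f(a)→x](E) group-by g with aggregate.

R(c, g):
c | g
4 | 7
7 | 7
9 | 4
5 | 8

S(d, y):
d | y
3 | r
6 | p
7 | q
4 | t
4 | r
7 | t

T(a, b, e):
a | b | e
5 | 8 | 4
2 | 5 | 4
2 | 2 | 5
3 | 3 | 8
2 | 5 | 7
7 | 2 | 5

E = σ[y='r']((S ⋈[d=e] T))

σ filters on y, owned by the left side.
E' = (σ[y='r'](S) ⋈[d=e] T)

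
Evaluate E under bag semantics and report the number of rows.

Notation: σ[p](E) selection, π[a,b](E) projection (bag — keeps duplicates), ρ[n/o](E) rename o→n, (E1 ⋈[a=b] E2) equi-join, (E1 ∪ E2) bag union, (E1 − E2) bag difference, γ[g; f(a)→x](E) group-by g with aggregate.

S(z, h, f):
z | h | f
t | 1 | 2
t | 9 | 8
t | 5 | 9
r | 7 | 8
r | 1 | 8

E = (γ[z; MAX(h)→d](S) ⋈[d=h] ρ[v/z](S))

Stepwise |·|:
  S → 5
  γ[z; MAX(h)→d](S) → 2
  S → 5
  ρ[v/z](S) → 5
  (γ[z; MAX(h)→d](S) ⋈[d=h] ρ[v/z](S)) → 2

|E| = 2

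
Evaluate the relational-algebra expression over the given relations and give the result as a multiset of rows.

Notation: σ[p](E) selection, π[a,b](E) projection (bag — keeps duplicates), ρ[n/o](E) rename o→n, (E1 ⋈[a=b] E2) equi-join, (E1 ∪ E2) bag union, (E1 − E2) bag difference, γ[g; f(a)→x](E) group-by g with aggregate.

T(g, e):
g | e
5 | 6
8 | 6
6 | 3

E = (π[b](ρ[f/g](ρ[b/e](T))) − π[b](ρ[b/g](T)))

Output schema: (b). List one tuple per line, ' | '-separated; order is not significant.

Subexpression sizes:
  T → 3
  ρ[b/e](T) → 3
  ρ[f/g](ρ[b/e](T)) → 3
  π[b](ρ[f/g](ρ[b/e](T))) → 3
  T → 3
  ρ[b/g](T) → 3
  π[b](ρ[b/g](T)) → 3
  (π[b](ρ[f/g](ρ[b/e](T))) − π[b](ρ[b/g](T))) → 2

== RESULT ==
b
3
6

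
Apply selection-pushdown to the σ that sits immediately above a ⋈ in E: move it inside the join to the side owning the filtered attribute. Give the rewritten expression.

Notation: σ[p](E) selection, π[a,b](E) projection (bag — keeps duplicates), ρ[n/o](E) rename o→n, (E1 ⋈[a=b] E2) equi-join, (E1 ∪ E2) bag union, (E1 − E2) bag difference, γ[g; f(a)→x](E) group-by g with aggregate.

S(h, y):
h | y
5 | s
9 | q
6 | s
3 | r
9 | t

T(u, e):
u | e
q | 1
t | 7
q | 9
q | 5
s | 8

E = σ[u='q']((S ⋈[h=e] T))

σ filters on u, owned by the right side.
E' = (S ⋈[h=e] σ[u='q'](T))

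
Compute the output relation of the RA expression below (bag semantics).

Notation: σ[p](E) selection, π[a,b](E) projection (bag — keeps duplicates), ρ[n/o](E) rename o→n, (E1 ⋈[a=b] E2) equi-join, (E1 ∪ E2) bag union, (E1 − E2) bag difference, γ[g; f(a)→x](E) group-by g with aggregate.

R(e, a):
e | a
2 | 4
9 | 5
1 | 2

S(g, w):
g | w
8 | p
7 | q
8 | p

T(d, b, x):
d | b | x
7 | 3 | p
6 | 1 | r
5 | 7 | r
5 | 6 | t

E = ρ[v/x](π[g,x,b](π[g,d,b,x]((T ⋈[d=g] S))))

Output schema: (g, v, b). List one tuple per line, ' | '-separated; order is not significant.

Stepwise |·|:
  T → 4
  S → 3
  (T ⋈[d=g] S) → 1
  π[g,d,b,x]((T ⋈[d=g] S)) → 1
  π[g,x,b](π[g,d,b,x]((T ⋈[d=g] S))) → 1
  ρ[v/x](π[g,x,b](π[g,d,b,x]((T ⋈[d=g] S)))) → 1

== RESULT ==
g | v | b
7 | p | 3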